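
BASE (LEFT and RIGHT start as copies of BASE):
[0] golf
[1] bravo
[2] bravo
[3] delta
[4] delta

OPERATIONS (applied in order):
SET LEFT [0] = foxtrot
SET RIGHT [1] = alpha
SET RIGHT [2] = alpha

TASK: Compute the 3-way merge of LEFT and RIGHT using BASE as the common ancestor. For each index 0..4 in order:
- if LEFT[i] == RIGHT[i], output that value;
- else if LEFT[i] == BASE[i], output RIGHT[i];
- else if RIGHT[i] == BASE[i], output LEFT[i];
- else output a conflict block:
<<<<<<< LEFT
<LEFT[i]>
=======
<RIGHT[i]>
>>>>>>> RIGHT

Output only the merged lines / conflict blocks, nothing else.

Answer: foxtrot
alpha
alpha
delta
delta

Derivation:
Final LEFT:  [foxtrot, bravo, bravo, delta, delta]
Final RIGHT: [golf, alpha, alpha, delta, delta]
i=0: L=foxtrot, R=golf=BASE -> take LEFT -> foxtrot
i=1: L=bravo=BASE, R=alpha -> take RIGHT -> alpha
i=2: L=bravo=BASE, R=alpha -> take RIGHT -> alpha
i=3: L=delta R=delta -> agree -> delta
i=4: L=delta R=delta -> agree -> delta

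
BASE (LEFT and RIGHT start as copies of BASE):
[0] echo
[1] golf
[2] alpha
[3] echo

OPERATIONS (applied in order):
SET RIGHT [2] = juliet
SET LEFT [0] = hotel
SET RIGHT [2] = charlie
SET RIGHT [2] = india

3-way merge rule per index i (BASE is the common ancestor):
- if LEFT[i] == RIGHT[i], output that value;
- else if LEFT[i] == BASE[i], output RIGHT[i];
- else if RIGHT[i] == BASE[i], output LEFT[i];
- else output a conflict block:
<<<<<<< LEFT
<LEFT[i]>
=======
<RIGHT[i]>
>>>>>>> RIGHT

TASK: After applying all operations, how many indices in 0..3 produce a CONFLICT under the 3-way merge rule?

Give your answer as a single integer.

Final LEFT:  [hotel, golf, alpha, echo]
Final RIGHT: [echo, golf, india, echo]
i=0: L=hotel, R=echo=BASE -> take LEFT -> hotel
i=1: L=golf R=golf -> agree -> golf
i=2: L=alpha=BASE, R=india -> take RIGHT -> india
i=3: L=echo R=echo -> agree -> echo
Conflict count: 0

Answer: 0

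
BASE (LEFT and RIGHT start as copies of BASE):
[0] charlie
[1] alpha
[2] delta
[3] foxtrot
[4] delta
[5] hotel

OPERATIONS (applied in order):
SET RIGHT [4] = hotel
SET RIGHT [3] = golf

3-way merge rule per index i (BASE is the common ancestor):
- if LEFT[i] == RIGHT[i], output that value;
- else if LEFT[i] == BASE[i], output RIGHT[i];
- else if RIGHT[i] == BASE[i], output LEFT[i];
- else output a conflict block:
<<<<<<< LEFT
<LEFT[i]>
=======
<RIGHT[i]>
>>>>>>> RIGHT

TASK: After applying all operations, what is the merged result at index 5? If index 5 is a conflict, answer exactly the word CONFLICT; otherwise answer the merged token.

Final LEFT:  [charlie, alpha, delta, foxtrot, delta, hotel]
Final RIGHT: [charlie, alpha, delta, golf, hotel, hotel]
i=0: L=charlie R=charlie -> agree -> charlie
i=1: L=alpha R=alpha -> agree -> alpha
i=2: L=delta R=delta -> agree -> delta
i=3: L=foxtrot=BASE, R=golf -> take RIGHT -> golf
i=4: L=delta=BASE, R=hotel -> take RIGHT -> hotel
i=5: L=hotel R=hotel -> agree -> hotel
Index 5 -> hotel

Answer: hotel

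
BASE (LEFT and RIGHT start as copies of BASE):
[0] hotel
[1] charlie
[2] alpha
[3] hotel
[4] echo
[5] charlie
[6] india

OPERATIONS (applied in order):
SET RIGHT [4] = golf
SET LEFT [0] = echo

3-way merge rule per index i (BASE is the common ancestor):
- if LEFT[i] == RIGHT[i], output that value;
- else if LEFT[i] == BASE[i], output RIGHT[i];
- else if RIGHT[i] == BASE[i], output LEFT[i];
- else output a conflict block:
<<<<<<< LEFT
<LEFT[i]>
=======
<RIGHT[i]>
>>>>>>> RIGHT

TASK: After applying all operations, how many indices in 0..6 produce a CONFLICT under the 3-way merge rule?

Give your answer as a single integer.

Answer: 0

Derivation:
Final LEFT:  [echo, charlie, alpha, hotel, echo, charlie, india]
Final RIGHT: [hotel, charlie, alpha, hotel, golf, charlie, india]
i=0: L=echo, R=hotel=BASE -> take LEFT -> echo
i=1: L=charlie R=charlie -> agree -> charlie
i=2: L=alpha R=alpha -> agree -> alpha
i=3: L=hotel R=hotel -> agree -> hotel
i=4: L=echo=BASE, R=golf -> take RIGHT -> golf
i=5: L=charlie R=charlie -> agree -> charlie
i=6: L=india R=india -> agree -> india
Conflict count: 0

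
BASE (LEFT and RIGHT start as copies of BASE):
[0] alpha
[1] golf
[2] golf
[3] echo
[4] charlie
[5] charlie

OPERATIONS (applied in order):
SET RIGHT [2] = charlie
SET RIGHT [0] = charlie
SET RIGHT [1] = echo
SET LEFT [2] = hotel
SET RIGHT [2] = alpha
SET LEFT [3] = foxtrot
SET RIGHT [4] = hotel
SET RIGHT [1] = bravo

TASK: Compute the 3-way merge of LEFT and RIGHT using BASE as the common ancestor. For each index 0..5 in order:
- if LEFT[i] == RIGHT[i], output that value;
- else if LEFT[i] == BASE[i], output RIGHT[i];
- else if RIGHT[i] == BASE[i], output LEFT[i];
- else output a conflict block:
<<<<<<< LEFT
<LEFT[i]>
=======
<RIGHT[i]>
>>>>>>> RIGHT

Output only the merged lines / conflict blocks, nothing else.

Final LEFT:  [alpha, golf, hotel, foxtrot, charlie, charlie]
Final RIGHT: [charlie, bravo, alpha, echo, hotel, charlie]
i=0: L=alpha=BASE, R=charlie -> take RIGHT -> charlie
i=1: L=golf=BASE, R=bravo -> take RIGHT -> bravo
i=2: BASE=golf L=hotel R=alpha all differ -> CONFLICT
i=3: L=foxtrot, R=echo=BASE -> take LEFT -> foxtrot
i=4: L=charlie=BASE, R=hotel -> take RIGHT -> hotel
i=5: L=charlie R=charlie -> agree -> charlie

Answer: charlie
bravo
<<<<<<< LEFT
hotel
=======
alpha
>>>>>>> RIGHT
foxtrot
hotel
charlie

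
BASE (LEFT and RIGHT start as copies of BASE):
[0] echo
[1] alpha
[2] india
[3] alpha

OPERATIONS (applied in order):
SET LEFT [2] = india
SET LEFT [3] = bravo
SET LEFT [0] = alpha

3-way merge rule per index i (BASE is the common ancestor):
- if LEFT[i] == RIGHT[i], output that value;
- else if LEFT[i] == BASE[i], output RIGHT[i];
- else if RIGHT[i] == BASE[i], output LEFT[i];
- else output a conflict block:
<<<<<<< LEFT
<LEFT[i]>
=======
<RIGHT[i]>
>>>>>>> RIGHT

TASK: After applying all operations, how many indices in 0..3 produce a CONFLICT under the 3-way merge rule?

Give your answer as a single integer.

Final LEFT:  [alpha, alpha, india, bravo]
Final RIGHT: [echo, alpha, india, alpha]
i=0: L=alpha, R=echo=BASE -> take LEFT -> alpha
i=1: L=alpha R=alpha -> agree -> alpha
i=2: L=india R=india -> agree -> india
i=3: L=bravo, R=alpha=BASE -> take LEFT -> bravo
Conflict count: 0

Answer: 0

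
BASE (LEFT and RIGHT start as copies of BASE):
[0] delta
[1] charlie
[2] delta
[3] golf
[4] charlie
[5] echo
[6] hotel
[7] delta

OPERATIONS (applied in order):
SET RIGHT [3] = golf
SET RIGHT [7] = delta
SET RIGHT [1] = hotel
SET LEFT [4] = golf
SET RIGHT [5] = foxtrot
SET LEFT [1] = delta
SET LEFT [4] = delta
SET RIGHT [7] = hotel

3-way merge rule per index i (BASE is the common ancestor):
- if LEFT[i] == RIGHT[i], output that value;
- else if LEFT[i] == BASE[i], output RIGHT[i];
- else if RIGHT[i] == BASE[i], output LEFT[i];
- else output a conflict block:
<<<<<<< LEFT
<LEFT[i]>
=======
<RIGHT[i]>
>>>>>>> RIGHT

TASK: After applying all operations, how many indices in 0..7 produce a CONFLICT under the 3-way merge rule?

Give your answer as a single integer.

Answer: 1

Derivation:
Final LEFT:  [delta, delta, delta, golf, delta, echo, hotel, delta]
Final RIGHT: [delta, hotel, delta, golf, charlie, foxtrot, hotel, hotel]
i=0: L=delta R=delta -> agree -> delta
i=1: BASE=charlie L=delta R=hotel all differ -> CONFLICT
i=2: L=delta R=delta -> agree -> delta
i=3: L=golf R=golf -> agree -> golf
i=4: L=delta, R=charlie=BASE -> take LEFT -> delta
i=5: L=echo=BASE, R=foxtrot -> take RIGHT -> foxtrot
i=6: L=hotel R=hotel -> agree -> hotel
i=7: L=delta=BASE, R=hotel -> take RIGHT -> hotel
Conflict count: 1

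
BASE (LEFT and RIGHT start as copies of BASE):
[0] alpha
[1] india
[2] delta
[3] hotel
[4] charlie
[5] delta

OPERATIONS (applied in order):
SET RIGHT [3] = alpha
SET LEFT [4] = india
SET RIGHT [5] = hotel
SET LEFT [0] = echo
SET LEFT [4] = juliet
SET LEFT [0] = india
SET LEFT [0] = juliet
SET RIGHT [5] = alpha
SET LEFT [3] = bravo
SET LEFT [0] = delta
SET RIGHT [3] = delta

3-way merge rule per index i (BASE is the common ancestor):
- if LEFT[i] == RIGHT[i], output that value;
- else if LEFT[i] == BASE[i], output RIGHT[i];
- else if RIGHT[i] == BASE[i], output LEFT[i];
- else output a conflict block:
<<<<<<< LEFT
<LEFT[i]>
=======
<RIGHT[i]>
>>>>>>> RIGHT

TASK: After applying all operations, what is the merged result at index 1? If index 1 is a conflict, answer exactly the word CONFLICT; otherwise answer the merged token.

Final LEFT:  [delta, india, delta, bravo, juliet, delta]
Final RIGHT: [alpha, india, delta, delta, charlie, alpha]
i=0: L=delta, R=alpha=BASE -> take LEFT -> delta
i=1: L=india R=india -> agree -> india
i=2: L=delta R=delta -> agree -> delta
i=3: BASE=hotel L=bravo R=delta all differ -> CONFLICT
i=4: L=juliet, R=charlie=BASE -> take LEFT -> juliet
i=5: L=delta=BASE, R=alpha -> take RIGHT -> alpha
Index 1 -> india

Answer: india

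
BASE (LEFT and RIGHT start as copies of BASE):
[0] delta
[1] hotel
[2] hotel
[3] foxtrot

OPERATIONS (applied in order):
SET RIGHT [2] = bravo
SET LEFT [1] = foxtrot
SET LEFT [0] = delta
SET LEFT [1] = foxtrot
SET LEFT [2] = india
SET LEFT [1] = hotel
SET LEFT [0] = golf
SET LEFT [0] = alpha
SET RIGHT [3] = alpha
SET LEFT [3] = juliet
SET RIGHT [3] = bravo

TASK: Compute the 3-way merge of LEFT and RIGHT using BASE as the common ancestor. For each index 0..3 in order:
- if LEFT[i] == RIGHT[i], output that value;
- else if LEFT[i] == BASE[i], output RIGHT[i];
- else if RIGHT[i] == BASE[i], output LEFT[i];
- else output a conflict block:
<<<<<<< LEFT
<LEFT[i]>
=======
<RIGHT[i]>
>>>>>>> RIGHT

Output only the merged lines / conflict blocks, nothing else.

Answer: alpha
hotel
<<<<<<< LEFT
india
=======
bravo
>>>>>>> RIGHT
<<<<<<< LEFT
juliet
=======
bravo
>>>>>>> RIGHT

Derivation:
Final LEFT:  [alpha, hotel, india, juliet]
Final RIGHT: [delta, hotel, bravo, bravo]
i=0: L=alpha, R=delta=BASE -> take LEFT -> alpha
i=1: L=hotel R=hotel -> agree -> hotel
i=2: BASE=hotel L=india R=bravo all differ -> CONFLICT
i=3: BASE=foxtrot L=juliet R=bravo all differ -> CONFLICT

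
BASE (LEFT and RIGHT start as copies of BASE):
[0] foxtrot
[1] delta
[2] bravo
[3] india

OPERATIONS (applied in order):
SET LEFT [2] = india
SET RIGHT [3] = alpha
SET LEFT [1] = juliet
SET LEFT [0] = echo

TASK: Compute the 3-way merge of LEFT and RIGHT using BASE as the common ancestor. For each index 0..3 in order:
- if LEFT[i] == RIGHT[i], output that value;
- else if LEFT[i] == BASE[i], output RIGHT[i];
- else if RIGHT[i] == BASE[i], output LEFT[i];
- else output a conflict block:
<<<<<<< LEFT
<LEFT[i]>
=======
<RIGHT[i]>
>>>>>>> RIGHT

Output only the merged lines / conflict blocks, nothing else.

Final LEFT:  [echo, juliet, india, india]
Final RIGHT: [foxtrot, delta, bravo, alpha]
i=0: L=echo, R=foxtrot=BASE -> take LEFT -> echo
i=1: L=juliet, R=delta=BASE -> take LEFT -> juliet
i=2: L=india, R=bravo=BASE -> take LEFT -> india
i=3: L=india=BASE, R=alpha -> take RIGHT -> alpha

Answer: echo
juliet
india
alpha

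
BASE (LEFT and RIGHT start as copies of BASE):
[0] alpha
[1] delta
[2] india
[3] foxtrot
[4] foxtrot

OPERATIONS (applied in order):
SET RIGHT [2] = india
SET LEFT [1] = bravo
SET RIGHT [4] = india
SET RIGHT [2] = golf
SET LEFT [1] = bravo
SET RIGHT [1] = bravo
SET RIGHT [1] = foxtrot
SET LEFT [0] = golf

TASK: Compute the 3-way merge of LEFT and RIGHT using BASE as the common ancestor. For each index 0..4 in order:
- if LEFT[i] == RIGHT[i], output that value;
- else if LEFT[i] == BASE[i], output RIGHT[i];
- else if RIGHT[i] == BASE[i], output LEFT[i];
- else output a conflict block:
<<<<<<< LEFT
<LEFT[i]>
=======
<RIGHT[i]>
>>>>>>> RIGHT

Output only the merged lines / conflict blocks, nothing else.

Answer: golf
<<<<<<< LEFT
bravo
=======
foxtrot
>>>>>>> RIGHT
golf
foxtrot
india

Derivation:
Final LEFT:  [golf, bravo, india, foxtrot, foxtrot]
Final RIGHT: [alpha, foxtrot, golf, foxtrot, india]
i=0: L=golf, R=alpha=BASE -> take LEFT -> golf
i=1: BASE=delta L=bravo R=foxtrot all differ -> CONFLICT
i=2: L=india=BASE, R=golf -> take RIGHT -> golf
i=3: L=foxtrot R=foxtrot -> agree -> foxtrot
i=4: L=foxtrot=BASE, R=india -> take RIGHT -> india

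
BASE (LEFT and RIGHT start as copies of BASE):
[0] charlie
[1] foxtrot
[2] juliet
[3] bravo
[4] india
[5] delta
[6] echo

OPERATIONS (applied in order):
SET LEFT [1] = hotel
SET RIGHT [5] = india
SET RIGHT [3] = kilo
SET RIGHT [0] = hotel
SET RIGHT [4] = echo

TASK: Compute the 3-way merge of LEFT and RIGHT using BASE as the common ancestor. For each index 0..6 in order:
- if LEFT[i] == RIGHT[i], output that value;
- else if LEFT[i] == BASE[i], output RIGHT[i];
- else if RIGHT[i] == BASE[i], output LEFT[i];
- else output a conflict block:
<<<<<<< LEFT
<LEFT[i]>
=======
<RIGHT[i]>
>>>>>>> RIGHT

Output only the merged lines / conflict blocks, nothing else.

Final LEFT:  [charlie, hotel, juliet, bravo, india, delta, echo]
Final RIGHT: [hotel, foxtrot, juliet, kilo, echo, india, echo]
i=0: L=charlie=BASE, R=hotel -> take RIGHT -> hotel
i=1: L=hotel, R=foxtrot=BASE -> take LEFT -> hotel
i=2: L=juliet R=juliet -> agree -> juliet
i=3: L=bravo=BASE, R=kilo -> take RIGHT -> kilo
i=4: L=india=BASE, R=echo -> take RIGHT -> echo
i=5: L=delta=BASE, R=india -> take RIGHT -> india
i=6: L=echo R=echo -> agree -> echo

Answer: hotel
hotel
juliet
kilo
echo
india
echo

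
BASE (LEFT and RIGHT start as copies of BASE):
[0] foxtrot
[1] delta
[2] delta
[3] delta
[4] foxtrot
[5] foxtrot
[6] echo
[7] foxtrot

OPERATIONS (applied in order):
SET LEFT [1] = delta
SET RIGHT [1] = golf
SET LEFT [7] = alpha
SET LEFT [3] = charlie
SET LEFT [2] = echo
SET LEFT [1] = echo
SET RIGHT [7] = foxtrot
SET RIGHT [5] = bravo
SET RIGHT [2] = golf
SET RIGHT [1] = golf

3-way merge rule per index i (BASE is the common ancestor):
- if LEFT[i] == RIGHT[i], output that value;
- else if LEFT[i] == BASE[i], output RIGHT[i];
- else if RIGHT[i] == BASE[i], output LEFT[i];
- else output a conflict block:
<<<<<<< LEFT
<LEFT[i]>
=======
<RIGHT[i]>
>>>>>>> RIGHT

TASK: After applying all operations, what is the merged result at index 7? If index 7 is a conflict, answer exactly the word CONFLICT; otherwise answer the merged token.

Answer: alpha

Derivation:
Final LEFT:  [foxtrot, echo, echo, charlie, foxtrot, foxtrot, echo, alpha]
Final RIGHT: [foxtrot, golf, golf, delta, foxtrot, bravo, echo, foxtrot]
i=0: L=foxtrot R=foxtrot -> agree -> foxtrot
i=1: BASE=delta L=echo R=golf all differ -> CONFLICT
i=2: BASE=delta L=echo R=golf all differ -> CONFLICT
i=3: L=charlie, R=delta=BASE -> take LEFT -> charlie
i=4: L=foxtrot R=foxtrot -> agree -> foxtrot
i=5: L=foxtrot=BASE, R=bravo -> take RIGHT -> bravo
i=6: L=echo R=echo -> agree -> echo
i=7: L=alpha, R=foxtrot=BASE -> take LEFT -> alpha
Index 7 -> alpha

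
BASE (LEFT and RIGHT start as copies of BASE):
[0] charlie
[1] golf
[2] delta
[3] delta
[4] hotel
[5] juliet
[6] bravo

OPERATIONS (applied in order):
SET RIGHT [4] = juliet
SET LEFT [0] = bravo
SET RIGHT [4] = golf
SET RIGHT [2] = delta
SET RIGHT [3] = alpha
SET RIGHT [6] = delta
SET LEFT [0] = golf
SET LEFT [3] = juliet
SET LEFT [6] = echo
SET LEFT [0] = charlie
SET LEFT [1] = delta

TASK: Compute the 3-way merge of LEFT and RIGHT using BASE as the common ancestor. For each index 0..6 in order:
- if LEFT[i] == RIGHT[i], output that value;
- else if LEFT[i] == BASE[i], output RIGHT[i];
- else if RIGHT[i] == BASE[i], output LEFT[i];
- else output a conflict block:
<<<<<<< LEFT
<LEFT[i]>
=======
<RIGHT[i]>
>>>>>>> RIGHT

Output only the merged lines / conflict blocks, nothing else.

Answer: charlie
delta
delta
<<<<<<< LEFT
juliet
=======
alpha
>>>>>>> RIGHT
golf
juliet
<<<<<<< LEFT
echo
=======
delta
>>>>>>> RIGHT

Derivation:
Final LEFT:  [charlie, delta, delta, juliet, hotel, juliet, echo]
Final RIGHT: [charlie, golf, delta, alpha, golf, juliet, delta]
i=0: L=charlie R=charlie -> agree -> charlie
i=1: L=delta, R=golf=BASE -> take LEFT -> delta
i=2: L=delta R=delta -> agree -> delta
i=3: BASE=delta L=juliet R=alpha all differ -> CONFLICT
i=4: L=hotel=BASE, R=golf -> take RIGHT -> golf
i=5: L=juliet R=juliet -> agree -> juliet
i=6: BASE=bravo L=echo R=delta all differ -> CONFLICT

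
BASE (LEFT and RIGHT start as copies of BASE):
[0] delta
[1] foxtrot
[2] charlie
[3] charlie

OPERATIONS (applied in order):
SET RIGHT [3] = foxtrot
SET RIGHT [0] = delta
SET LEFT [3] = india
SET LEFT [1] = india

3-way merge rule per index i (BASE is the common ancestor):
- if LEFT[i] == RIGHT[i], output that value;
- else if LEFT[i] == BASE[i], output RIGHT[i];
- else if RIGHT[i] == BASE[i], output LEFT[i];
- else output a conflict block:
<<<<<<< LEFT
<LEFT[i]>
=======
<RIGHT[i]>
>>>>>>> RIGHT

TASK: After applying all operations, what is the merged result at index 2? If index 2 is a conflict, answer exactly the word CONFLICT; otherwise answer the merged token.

Answer: charlie

Derivation:
Final LEFT:  [delta, india, charlie, india]
Final RIGHT: [delta, foxtrot, charlie, foxtrot]
i=0: L=delta R=delta -> agree -> delta
i=1: L=india, R=foxtrot=BASE -> take LEFT -> india
i=2: L=charlie R=charlie -> agree -> charlie
i=3: BASE=charlie L=india R=foxtrot all differ -> CONFLICT
Index 2 -> charlie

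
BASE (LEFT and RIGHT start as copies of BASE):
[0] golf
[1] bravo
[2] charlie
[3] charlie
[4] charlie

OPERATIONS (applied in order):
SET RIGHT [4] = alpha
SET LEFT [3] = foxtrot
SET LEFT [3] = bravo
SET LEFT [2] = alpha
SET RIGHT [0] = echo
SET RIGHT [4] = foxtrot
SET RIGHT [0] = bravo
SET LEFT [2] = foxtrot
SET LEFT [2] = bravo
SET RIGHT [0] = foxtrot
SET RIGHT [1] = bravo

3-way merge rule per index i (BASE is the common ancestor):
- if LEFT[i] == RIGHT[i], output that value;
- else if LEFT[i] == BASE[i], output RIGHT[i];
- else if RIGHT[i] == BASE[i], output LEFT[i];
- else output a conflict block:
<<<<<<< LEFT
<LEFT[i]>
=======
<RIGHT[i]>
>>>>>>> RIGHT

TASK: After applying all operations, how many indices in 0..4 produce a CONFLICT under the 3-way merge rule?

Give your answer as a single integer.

Answer: 0

Derivation:
Final LEFT:  [golf, bravo, bravo, bravo, charlie]
Final RIGHT: [foxtrot, bravo, charlie, charlie, foxtrot]
i=0: L=golf=BASE, R=foxtrot -> take RIGHT -> foxtrot
i=1: L=bravo R=bravo -> agree -> bravo
i=2: L=bravo, R=charlie=BASE -> take LEFT -> bravo
i=3: L=bravo, R=charlie=BASE -> take LEFT -> bravo
i=4: L=charlie=BASE, R=foxtrot -> take RIGHT -> foxtrot
Conflict count: 0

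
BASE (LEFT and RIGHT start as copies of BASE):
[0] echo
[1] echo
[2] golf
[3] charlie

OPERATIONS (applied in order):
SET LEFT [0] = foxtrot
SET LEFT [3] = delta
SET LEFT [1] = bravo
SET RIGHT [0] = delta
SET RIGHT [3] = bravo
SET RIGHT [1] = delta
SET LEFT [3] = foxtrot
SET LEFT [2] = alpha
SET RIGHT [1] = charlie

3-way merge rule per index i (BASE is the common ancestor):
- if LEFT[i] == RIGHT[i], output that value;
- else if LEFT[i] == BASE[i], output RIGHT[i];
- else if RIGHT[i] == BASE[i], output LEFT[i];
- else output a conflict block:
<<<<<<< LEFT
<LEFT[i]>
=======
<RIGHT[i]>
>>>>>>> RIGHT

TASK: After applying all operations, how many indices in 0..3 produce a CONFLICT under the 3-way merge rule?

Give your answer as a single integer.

Answer: 3

Derivation:
Final LEFT:  [foxtrot, bravo, alpha, foxtrot]
Final RIGHT: [delta, charlie, golf, bravo]
i=0: BASE=echo L=foxtrot R=delta all differ -> CONFLICT
i=1: BASE=echo L=bravo R=charlie all differ -> CONFLICT
i=2: L=alpha, R=golf=BASE -> take LEFT -> alpha
i=3: BASE=charlie L=foxtrot R=bravo all differ -> CONFLICT
Conflict count: 3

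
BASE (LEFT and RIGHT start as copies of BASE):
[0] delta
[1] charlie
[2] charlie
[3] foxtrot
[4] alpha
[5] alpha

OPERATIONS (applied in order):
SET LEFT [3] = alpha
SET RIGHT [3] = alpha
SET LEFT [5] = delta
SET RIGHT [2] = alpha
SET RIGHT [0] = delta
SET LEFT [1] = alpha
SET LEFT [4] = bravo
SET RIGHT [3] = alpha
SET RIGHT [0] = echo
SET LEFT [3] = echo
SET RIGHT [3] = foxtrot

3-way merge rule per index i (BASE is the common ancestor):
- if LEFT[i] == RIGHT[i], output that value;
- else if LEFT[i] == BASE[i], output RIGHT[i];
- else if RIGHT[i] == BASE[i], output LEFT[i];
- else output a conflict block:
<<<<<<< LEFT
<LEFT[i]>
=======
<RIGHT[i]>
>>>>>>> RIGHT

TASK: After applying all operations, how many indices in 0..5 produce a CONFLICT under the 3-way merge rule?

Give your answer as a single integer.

Answer: 0

Derivation:
Final LEFT:  [delta, alpha, charlie, echo, bravo, delta]
Final RIGHT: [echo, charlie, alpha, foxtrot, alpha, alpha]
i=0: L=delta=BASE, R=echo -> take RIGHT -> echo
i=1: L=alpha, R=charlie=BASE -> take LEFT -> alpha
i=2: L=charlie=BASE, R=alpha -> take RIGHT -> alpha
i=3: L=echo, R=foxtrot=BASE -> take LEFT -> echo
i=4: L=bravo, R=alpha=BASE -> take LEFT -> bravo
i=5: L=delta, R=alpha=BASE -> take LEFT -> delta
Conflict count: 0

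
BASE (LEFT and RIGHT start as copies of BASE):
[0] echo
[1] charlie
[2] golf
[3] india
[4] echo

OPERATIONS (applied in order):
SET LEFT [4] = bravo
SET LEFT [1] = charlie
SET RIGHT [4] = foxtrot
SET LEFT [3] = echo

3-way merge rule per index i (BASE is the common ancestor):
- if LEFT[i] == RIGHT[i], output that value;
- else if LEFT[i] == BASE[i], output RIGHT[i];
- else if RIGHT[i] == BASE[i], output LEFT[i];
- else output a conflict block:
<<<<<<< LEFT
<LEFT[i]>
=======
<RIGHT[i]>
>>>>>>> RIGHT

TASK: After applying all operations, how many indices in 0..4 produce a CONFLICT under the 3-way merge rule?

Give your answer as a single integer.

Answer: 1

Derivation:
Final LEFT:  [echo, charlie, golf, echo, bravo]
Final RIGHT: [echo, charlie, golf, india, foxtrot]
i=0: L=echo R=echo -> agree -> echo
i=1: L=charlie R=charlie -> agree -> charlie
i=2: L=golf R=golf -> agree -> golf
i=3: L=echo, R=india=BASE -> take LEFT -> echo
i=4: BASE=echo L=bravo R=foxtrot all differ -> CONFLICT
Conflict count: 1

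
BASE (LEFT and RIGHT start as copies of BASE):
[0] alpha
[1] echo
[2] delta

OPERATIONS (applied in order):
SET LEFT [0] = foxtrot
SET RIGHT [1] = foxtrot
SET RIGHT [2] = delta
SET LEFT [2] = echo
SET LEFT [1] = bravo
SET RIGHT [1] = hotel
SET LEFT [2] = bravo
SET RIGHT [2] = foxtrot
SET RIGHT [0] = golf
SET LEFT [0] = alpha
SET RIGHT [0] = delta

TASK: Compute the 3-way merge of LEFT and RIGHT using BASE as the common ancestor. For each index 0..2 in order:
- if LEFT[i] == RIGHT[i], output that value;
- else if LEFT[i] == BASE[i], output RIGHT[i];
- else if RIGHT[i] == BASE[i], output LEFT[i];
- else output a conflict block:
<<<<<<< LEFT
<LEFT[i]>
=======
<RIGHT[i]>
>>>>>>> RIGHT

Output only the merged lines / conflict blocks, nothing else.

Final LEFT:  [alpha, bravo, bravo]
Final RIGHT: [delta, hotel, foxtrot]
i=0: L=alpha=BASE, R=delta -> take RIGHT -> delta
i=1: BASE=echo L=bravo R=hotel all differ -> CONFLICT
i=2: BASE=delta L=bravo R=foxtrot all differ -> CONFLICT

Answer: delta
<<<<<<< LEFT
bravo
=======
hotel
>>>>>>> RIGHT
<<<<<<< LEFT
bravo
=======
foxtrot
>>>>>>> RIGHT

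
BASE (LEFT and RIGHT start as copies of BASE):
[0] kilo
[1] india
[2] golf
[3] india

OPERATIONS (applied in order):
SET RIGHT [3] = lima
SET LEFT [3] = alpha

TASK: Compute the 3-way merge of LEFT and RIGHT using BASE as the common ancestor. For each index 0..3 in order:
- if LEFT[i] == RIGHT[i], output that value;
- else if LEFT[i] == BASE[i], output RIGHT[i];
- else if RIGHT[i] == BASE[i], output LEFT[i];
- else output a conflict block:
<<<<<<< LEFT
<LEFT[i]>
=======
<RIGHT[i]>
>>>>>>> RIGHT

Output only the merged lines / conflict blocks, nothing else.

Final LEFT:  [kilo, india, golf, alpha]
Final RIGHT: [kilo, india, golf, lima]
i=0: L=kilo R=kilo -> agree -> kilo
i=1: L=india R=india -> agree -> india
i=2: L=golf R=golf -> agree -> golf
i=3: BASE=india L=alpha R=lima all differ -> CONFLICT

Answer: kilo
india
golf
<<<<<<< LEFT
alpha
=======
lima
>>>>>>> RIGHT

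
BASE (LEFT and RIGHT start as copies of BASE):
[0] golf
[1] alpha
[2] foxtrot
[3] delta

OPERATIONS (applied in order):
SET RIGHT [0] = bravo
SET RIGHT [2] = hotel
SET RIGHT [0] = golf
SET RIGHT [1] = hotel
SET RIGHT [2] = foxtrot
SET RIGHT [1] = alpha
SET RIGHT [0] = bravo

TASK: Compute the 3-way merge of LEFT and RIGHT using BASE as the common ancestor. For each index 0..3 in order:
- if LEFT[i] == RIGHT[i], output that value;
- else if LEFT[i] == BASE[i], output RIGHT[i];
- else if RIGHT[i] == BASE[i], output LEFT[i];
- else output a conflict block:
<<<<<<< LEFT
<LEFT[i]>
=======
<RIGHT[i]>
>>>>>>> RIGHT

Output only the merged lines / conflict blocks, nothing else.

Final LEFT:  [golf, alpha, foxtrot, delta]
Final RIGHT: [bravo, alpha, foxtrot, delta]
i=0: L=golf=BASE, R=bravo -> take RIGHT -> bravo
i=1: L=alpha R=alpha -> agree -> alpha
i=2: L=foxtrot R=foxtrot -> agree -> foxtrot
i=3: L=delta R=delta -> agree -> delta

Answer: bravo
alpha
foxtrot
delta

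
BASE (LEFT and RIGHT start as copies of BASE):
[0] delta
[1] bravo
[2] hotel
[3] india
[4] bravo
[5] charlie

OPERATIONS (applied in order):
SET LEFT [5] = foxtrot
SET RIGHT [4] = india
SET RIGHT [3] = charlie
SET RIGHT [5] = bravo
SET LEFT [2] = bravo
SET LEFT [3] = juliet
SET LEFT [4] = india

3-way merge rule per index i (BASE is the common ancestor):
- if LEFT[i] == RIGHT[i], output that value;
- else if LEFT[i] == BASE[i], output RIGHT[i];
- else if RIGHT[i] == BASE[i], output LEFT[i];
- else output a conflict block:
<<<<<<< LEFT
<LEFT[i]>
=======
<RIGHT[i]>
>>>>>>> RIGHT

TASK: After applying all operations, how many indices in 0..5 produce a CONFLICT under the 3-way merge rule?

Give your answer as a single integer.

Final LEFT:  [delta, bravo, bravo, juliet, india, foxtrot]
Final RIGHT: [delta, bravo, hotel, charlie, india, bravo]
i=0: L=delta R=delta -> agree -> delta
i=1: L=bravo R=bravo -> agree -> bravo
i=2: L=bravo, R=hotel=BASE -> take LEFT -> bravo
i=3: BASE=india L=juliet R=charlie all differ -> CONFLICT
i=4: L=india R=india -> agree -> india
i=5: BASE=charlie L=foxtrot R=bravo all differ -> CONFLICT
Conflict count: 2

Answer: 2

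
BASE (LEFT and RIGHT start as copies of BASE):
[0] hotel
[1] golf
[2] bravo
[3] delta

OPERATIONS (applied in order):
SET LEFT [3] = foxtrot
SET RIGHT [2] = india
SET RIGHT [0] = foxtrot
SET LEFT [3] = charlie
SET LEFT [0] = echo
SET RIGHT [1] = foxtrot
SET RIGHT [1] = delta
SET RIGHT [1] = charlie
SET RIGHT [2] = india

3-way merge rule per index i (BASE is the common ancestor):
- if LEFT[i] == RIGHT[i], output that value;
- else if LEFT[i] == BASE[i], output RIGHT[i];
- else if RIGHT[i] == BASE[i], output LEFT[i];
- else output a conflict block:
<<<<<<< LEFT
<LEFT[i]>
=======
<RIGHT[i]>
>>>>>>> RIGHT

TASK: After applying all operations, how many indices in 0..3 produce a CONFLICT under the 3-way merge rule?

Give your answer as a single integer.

Answer: 1

Derivation:
Final LEFT:  [echo, golf, bravo, charlie]
Final RIGHT: [foxtrot, charlie, india, delta]
i=0: BASE=hotel L=echo R=foxtrot all differ -> CONFLICT
i=1: L=golf=BASE, R=charlie -> take RIGHT -> charlie
i=2: L=bravo=BASE, R=india -> take RIGHT -> india
i=3: L=charlie, R=delta=BASE -> take LEFT -> charlie
Conflict count: 1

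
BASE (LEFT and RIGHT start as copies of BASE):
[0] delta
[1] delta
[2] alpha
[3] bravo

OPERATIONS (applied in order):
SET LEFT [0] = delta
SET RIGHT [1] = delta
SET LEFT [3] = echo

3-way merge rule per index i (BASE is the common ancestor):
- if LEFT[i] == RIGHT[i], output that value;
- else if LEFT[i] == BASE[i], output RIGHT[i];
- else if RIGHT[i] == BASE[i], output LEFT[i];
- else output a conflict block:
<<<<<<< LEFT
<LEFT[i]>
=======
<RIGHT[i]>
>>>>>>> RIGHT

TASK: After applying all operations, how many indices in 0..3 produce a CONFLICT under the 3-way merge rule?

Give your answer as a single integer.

Answer: 0

Derivation:
Final LEFT:  [delta, delta, alpha, echo]
Final RIGHT: [delta, delta, alpha, bravo]
i=0: L=delta R=delta -> agree -> delta
i=1: L=delta R=delta -> agree -> delta
i=2: L=alpha R=alpha -> agree -> alpha
i=3: L=echo, R=bravo=BASE -> take LEFT -> echo
Conflict count: 0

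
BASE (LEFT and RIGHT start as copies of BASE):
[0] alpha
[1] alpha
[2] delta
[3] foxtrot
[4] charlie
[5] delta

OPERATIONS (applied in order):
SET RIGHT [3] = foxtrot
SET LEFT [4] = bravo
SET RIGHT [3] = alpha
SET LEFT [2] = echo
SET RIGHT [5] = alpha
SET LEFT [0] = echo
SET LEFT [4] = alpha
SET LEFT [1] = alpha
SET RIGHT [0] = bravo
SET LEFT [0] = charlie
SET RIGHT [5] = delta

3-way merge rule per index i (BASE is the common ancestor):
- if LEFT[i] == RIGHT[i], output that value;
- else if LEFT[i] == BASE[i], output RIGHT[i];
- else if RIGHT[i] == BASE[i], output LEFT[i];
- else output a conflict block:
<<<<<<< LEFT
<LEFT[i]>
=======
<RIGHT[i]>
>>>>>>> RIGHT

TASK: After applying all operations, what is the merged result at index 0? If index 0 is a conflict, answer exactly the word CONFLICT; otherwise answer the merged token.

Answer: CONFLICT

Derivation:
Final LEFT:  [charlie, alpha, echo, foxtrot, alpha, delta]
Final RIGHT: [bravo, alpha, delta, alpha, charlie, delta]
i=0: BASE=alpha L=charlie R=bravo all differ -> CONFLICT
i=1: L=alpha R=alpha -> agree -> alpha
i=2: L=echo, R=delta=BASE -> take LEFT -> echo
i=3: L=foxtrot=BASE, R=alpha -> take RIGHT -> alpha
i=4: L=alpha, R=charlie=BASE -> take LEFT -> alpha
i=5: L=delta R=delta -> agree -> delta
Index 0 -> CONFLICT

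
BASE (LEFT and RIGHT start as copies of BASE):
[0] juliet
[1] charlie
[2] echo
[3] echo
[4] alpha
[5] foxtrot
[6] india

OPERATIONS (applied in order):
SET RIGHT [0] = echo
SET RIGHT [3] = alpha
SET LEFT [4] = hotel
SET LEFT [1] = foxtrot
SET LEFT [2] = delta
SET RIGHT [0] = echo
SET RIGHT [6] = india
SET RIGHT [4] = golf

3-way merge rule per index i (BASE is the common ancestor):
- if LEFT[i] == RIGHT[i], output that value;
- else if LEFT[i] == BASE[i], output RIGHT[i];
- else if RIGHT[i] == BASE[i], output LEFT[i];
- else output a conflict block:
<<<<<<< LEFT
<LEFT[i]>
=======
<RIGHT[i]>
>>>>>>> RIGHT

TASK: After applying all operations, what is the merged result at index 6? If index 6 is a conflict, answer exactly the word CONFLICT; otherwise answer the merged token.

Final LEFT:  [juliet, foxtrot, delta, echo, hotel, foxtrot, india]
Final RIGHT: [echo, charlie, echo, alpha, golf, foxtrot, india]
i=0: L=juliet=BASE, R=echo -> take RIGHT -> echo
i=1: L=foxtrot, R=charlie=BASE -> take LEFT -> foxtrot
i=2: L=delta, R=echo=BASE -> take LEFT -> delta
i=3: L=echo=BASE, R=alpha -> take RIGHT -> alpha
i=4: BASE=alpha L=hotel R=golf all differ -> CONFLICT
i=5: L=foxtrot R=foxtrot -> agree -> foxtrot
i=6: L=india R=india -> agree -> india
Index 6 -> india

Answer: india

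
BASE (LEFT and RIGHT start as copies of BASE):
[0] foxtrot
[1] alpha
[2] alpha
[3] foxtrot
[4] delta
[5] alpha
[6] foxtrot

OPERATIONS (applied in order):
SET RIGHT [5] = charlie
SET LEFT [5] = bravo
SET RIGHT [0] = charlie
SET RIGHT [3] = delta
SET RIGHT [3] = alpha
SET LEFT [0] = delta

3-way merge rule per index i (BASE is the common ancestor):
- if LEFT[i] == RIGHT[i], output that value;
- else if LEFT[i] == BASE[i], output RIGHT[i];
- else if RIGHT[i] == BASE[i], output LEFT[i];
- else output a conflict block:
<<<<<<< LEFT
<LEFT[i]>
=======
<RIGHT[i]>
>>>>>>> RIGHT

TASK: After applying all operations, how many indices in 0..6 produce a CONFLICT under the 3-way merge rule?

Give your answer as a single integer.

Answer: 2

Derivation:
Final LEFT:  [delta, alpha, alpha, foxtrot, delta, bravo, foxtrot]
Final RIGHT: [charlie, alpha, alpha, alpha, delta, charlie, foxtrot]
i=0: BASE=foxtrot L=delta R=charlie all differ -> CONFLICT
i=1: L=alpha R=alpha -> agree -> alpha
i=2: L=alpha R=alpha -> agree -> alpha
i=3: L=foxtrot=BASE, R=alpha -> take RIGHT -> alpha
i=4: L=delta R=delta -> agree -> delta
i=5: BASE=alpha L=bravo R=charlie all differ -> CONFLICT
i=6: L=foxtrot R=foxtrot -> agree -> foxtrot
Conflict count: 2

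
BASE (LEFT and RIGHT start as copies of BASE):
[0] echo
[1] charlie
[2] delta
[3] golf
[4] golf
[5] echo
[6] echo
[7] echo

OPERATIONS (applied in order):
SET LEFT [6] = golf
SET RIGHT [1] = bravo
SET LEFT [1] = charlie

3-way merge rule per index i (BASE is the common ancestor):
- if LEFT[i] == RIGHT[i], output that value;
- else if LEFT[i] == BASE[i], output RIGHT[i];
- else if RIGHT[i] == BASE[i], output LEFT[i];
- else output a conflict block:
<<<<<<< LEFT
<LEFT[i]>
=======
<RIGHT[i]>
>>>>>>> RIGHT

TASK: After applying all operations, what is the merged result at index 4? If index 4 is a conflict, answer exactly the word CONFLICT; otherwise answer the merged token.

Answer: golf

Derivation:
Final LEFT:  [echo, charlie, delta, golf, golf, echo, golf, echo]
Final RIGHT: [echo, bravo, delta, golf, golf, echo, echo, echo]
i=0: L=echo R=echo -> agree -> echo
i=1: L=charlie=BASE, R=bravo -> take RIGHT -> bravo
i=2: L=delta R=delta -> agree -> delta
i=3: L=golf R=golf -> agree -> golf
i=4: L=golf R=golf -> agree -> golf
i=5: L=echo R=echo -> agree -> echo
i=6: L=golf, R=echo=BASE -> take LEFT -> golf
i=7: L=echo R=echo -> agree -> echo
Index 4 -> golf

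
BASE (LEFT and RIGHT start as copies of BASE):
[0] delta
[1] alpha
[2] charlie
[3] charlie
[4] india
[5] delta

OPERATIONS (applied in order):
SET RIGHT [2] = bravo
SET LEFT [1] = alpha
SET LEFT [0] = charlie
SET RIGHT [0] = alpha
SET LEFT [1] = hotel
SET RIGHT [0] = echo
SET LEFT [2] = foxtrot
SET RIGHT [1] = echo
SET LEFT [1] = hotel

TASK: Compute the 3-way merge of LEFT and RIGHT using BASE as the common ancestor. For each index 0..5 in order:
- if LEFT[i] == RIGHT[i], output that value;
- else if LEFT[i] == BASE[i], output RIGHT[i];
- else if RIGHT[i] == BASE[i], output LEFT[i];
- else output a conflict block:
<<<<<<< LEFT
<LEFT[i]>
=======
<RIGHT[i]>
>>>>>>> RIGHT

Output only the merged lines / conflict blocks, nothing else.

Answer: <<<<<<< LEFT
charlie
=======
echo
>>>>>>> RIGHT
<<<<<<< LEFT
hotel
=======
echo
>>>>>>> RIGHT
<<<<<<< LEFT
foxtrot
=======
bravo
>>>>>>> RIGHT
charlie
india
delta

Derivation:
Final LEFT:  [charlie, hotel, foxtrot, charlie, india, delta]
Final RIGHT: [echo, echo, bravo, charlie, india, delta]
i=0: BASE=delta L=charlie R=echo all differ -> CONFLICT
i=1: BASE=alpha L=hotel R=echo all differ -> CONFLICT
i=2: BASE=charlie L=foxtrot R=bravo all differ -> CONFLICT
i=3: L=charlie R=charlie -> agree -> charlie
i=4: L=india R=india -> agree -> india
i=5: L=delta R=delta -> agree -> delta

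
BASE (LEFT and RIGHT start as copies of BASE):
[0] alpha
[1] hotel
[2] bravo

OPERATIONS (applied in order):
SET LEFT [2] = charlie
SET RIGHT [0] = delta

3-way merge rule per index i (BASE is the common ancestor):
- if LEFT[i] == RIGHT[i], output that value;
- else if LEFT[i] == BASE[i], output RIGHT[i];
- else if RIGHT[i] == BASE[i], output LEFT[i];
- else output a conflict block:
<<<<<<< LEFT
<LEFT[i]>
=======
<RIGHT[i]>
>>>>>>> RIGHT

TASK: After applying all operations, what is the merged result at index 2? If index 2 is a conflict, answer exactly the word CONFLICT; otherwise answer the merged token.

Final LEFT:  [alpha, hotel, charlie]
Final RIGHT: [delta, hotel, bravo]
i=0: L=alpha=BASE, R=delta -> take RIGHT -> delta
i=1: L=hotel R=hotel -> agree -> hotel
i=2: L=charlie, R=bravo=BASE -> take LEFT -> charlie
Index 2 -> charlie

Answer: charlie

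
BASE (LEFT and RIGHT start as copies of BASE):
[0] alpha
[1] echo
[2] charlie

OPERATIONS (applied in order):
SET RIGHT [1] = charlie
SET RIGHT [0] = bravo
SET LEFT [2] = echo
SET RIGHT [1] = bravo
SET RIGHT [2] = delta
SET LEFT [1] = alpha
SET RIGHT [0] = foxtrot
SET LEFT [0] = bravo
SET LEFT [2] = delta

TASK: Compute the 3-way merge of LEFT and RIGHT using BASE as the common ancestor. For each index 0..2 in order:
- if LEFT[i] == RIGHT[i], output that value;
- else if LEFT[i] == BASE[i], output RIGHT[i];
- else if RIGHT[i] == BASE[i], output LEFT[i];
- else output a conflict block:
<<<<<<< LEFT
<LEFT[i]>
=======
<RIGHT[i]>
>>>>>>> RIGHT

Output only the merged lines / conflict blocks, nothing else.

Answer: <<<<<<< LEFT
bravo
=======
foxtrot
>>>>>>> RIGHT
<<<<<<< LEFT
alpha
=======
bravo
>>>>>>> RIGHT
delta

Derivation:
Final LEFT:  [bravo, alpha, delta]
Final RIGHT: [foxtrot, bravo, delta]
i=0: BASE=alpha L=bravo R=foxtrot all differ -> CONFLICT
i=1: BASE=echo L=alpha R=bravo all differ -> CONFLICT
i=2: L=delta R=delta -> agree -> delta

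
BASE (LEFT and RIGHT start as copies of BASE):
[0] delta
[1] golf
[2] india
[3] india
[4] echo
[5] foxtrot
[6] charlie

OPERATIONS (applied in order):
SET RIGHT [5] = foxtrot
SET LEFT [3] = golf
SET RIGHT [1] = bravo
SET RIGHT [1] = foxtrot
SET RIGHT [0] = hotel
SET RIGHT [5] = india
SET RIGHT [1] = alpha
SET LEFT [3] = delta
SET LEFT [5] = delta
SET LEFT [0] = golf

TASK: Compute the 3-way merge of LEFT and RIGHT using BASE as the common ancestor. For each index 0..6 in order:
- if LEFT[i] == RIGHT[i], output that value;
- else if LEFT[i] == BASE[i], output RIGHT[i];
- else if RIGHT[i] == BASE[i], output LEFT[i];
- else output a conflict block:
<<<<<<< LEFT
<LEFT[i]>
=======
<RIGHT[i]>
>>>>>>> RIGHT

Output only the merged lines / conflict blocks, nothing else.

Final LEFT:  [golf, golf, india, delta, echo, delta, charlie]
Final RIGHT: [hotel, alpha, india, india, echo, india, charlie]
i=0: BASE=delta L=golf R=hotel all differ -> CONFLICT
i=1: L=golf=BASE, R=alpha -> take RIGHT -> alpha
i=2: L=india R=india -> agree -> india
i=3: L=delta, R=india=BASE -> take LEFT -> delta
i=4: L=echo R=echo -> agree -> echo
i=5: BASE=foxtrot L=delta R=india all differ -> CONFLICT
i=6: L=charlie R=charlie -> agree -> charlie

Answer: <<<<<<< LEFT
golf
=======
hotel
>>>>>>> RIGHT
alpha
india
delta
echo
<<<<<<< LEFT
delta
=======
india
>>>>>>> RIGHT
charlie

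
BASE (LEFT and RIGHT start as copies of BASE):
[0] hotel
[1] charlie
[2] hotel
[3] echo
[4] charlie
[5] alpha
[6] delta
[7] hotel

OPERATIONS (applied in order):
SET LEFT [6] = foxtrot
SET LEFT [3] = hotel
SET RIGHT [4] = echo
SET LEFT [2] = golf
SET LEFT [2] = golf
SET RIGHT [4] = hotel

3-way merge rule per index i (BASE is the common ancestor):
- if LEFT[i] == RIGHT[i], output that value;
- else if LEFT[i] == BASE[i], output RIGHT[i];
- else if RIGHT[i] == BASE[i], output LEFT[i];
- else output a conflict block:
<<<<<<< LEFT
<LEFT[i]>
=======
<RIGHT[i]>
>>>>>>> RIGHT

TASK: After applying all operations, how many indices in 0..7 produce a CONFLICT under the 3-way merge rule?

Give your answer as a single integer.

Answer: 0

Derivation:
Final LEFT:  [hotel, charlie, golf, hotel, charlie, alpha, foxtrot, hotel]
Final RIGHT: [hotel, charlie, hotel, echo, hotel, alpha, delta, hotel]
i=0: L=hotel R=hotel -> agree -> hotel
i=1: L=charlie R=charlie -> agree -> charlie
i=2: L=golf, R=hotel=BASE -> take LEFT -> golf
i=3: L=hotel, R=echo=BASE -> take LEFT -> hotel
i=4: L=charlie=BASE, R=hotel -> take RIGHT -> hotel
i=5: L=alpha R=alpha -> agree -> alpha
i=6: L=foxtrot, R=delta=BASE -> take LEFT -> foxtrot
i=7: L=hotel R=hotel -> agree -> hotel
Conflict count: 0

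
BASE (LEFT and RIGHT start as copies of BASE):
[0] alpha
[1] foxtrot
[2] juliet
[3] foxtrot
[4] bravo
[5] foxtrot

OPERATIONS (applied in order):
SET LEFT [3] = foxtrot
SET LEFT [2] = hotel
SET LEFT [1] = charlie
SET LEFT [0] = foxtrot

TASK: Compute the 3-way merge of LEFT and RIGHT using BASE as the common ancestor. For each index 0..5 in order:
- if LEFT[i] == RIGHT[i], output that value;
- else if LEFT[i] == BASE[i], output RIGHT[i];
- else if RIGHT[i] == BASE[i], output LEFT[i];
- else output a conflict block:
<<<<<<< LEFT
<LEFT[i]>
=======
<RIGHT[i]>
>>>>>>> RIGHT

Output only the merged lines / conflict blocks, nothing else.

Final LEFT:  [foxtrot, charlie, hotel, foxtrot, bravo, foxtrot]
Final RIGHT: [alpha, foxtrot, juliet, foxtrot, bravo, foxtrot]
i=0: L=foxtrot, R=alpha=BASE -> take LEFT -> foxtrot
i=1: L=charlie, R=foxtrot=BASE -> take LEFT -> charlie
i=2: L=hotel, R=juliet=BASE -> take LEFT -> hotel
i=3: L=foxtrot R=foxtrot -> agree -> foxtrot
i=4: L=bravo R=bravo -> agree -> bravo
i=5: L=foxtrot R=foxtrot -> agree -> foxtrot

Answer: foxtrot
charlie
hotel
foxtrot
bravo
foxtrot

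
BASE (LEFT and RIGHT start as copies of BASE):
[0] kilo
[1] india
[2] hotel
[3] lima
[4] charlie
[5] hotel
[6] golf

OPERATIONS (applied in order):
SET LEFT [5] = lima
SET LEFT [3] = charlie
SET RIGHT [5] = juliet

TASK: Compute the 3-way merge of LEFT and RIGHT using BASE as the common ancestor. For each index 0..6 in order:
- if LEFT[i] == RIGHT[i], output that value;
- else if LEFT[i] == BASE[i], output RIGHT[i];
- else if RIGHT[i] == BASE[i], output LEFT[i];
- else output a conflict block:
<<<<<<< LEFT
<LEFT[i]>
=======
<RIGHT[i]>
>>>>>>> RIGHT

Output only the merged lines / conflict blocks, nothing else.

Answer: kilo
india
hotel
charlie
charlie
<<<<<<< LEFT
lima
=======
juliet
>>>>>>> RIGHT
golf

Derivation:
Final LEFT:  [kilo, india, hotel, charlie, charlie, lima, golf]
Final RIGHT: [kilo, india, hotel, lima, charlie, juliet, golf]
i=0: L=kilo R=kilo -> agree -> kilo
i=1: L=india R=india -> agree -> india
i=2: L=hotel R=hotel -> agree -> hotel
i=3: L=charlie, R=lima=BASE -> take LEFT -> charlie
i=4: L=charlie R=charlie -> agree -> charlie
i=5: BASE=hotel L=lima R=juliet all differ -> CONFLICT
i=6: L=golf R=golf -> agree -> golf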